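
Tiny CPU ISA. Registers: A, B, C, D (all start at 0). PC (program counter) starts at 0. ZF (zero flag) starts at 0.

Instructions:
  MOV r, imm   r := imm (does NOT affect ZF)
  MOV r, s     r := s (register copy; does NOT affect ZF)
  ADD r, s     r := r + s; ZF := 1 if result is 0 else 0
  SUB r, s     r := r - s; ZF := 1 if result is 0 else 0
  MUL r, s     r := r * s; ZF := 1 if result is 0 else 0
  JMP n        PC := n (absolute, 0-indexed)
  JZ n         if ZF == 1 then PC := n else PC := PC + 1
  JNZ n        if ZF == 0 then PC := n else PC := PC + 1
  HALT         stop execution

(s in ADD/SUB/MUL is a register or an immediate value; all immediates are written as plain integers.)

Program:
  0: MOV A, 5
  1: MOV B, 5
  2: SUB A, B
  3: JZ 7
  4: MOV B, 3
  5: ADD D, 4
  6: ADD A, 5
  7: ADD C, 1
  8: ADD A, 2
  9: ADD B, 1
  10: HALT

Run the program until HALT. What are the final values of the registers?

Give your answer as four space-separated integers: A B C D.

Step 1: PC=0 exec 'MOV A, 5'. After: A=5 B=0 C=0 D=0 ZF=0 PC=1
Step 2: PC=1 exec 'MOV B, 5'. After: A=5 B=5 C=0 D=0 ZF=0 PC=2
Step 3: PC=2 exec 'SUB A, B'. After: A=0 B=5 C=0 D=0 ZF=1 PC=3
Step 4: PC=3 exec 'JZ 7'. After: A=0 B=5 C=0 D=0 ZF=1 PC=7
Step 5: PC=7 exec 'ADD C, 1'. After: A=0 B=5 C=1 D=0 ZF=0 PC=8
Step 6: PC=8 exec 'ADD A, 2'. After: A=2 B=5 C=1 D=0 ZF=0 PC=9
Step 7: PC=9 exec 'ADD B, 1'. After: A=2 B=6 C=1 D=0 ZF=0 PC=10
Step 8: PC=10 exec 'HALT'. After: A=2 B=6 C=1 D=0 ZF=0 PC=10 HALTED

Answer: 2 6 1 0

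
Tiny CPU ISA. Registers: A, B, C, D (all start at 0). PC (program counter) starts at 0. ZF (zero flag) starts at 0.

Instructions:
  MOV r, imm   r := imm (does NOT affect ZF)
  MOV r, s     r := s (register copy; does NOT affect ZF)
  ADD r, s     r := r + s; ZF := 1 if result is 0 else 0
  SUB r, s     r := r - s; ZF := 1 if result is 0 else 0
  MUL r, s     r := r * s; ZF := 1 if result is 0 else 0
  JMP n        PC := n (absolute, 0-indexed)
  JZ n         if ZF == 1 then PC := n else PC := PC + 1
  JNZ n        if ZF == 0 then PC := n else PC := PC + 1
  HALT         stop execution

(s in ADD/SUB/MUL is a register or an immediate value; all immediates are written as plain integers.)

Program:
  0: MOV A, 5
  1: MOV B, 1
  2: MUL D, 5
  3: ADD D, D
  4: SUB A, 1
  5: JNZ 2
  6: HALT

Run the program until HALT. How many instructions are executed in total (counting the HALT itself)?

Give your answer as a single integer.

Step 1: PC=0 exec 'MOV A, 5'. After: A=5 B=0 C=0 D=0 ZF=0 PC=1
Step 2: PC=1 exec 'MOV B, 1'. After: A=5 B=1 C=0 D=0 ZF=0 PC=2
Step 3: PC=2 exec 'MUL D, 5'. After: A=5 B=1 C=0 D=0 ZF=1 PC=3
Step 4: PC=3 exec 'ADD D, D'. After: A=5 B=1 C=0 D=0 ZF=1 PC=4
Step 5: PC=4 exec 'SUB A, 1'. After: A=4 B=1 C=0 D=0 ZF=0 PC=5
Step 6: PC=5 exec 'JNZ 2'. After: A=4 B=1 C=0 D=0 ZF=0 PC=2
Step 7: PC=2 exec 'MUL D, 5'. After: A=4 B=1 C=0 D=0 ZF=1 PC=3
Step 8: PC=3 exec 'ADD D, D'. After: A=4 B=1 C=0 D=0 ZF=1 PC=4
Step 9: PC=4 exec 'SUB A, 1'. After: A=3 B=1 C=0 D=0 ZF=0 PC=5
Step 10: PC=5 exec 'JNZ 2'. After: A=3 B=1 C=0 D=0 ZF=0 PC=2
Step 11: PC=2 exec 'MUL D, 5'. After: A=3 B=1 C=0 D=0 ZF=1 PC=3
Step 12: PC=3 exec 'ADD D, D'. After: A=3 B=1 C=0 D=0 ZF=1 PC=4
Step 13: PC=4 exec 'SUB A, 1'. After: A=2 B=1 C=0 D=0 ZF=0 PC=5
Step 14: PC=5 exec 'JNZ 2'. After: A=2 B=1 C=0 D=0 ZF=0 PC=2
Step 15: PC=2 exec 'MUL D, 5'. After: A=2 B=1 C=0 D=0 ZF=1 PC=3
Step 16: PC=3 exec 'ADD D, D'. After: A=2 B=1 C=0 D=0 ZF=1 PC=4
Step 17: PC=4 exec 'SUB A, 1'. After: A=1 B=1 C=0 D=0 ZF=0 PC=5
Step 18: PC=5 exec 'JNZ 2'. After: A=1 B=1 C=0 D=0 ZF=0 PC=2
Step 19: PC=2 exec 'MUL D, 5'. After: A=1 B=1 C=0 D=0 ZF=1 PC=3
Step 20: PC=3 exec 'ADD D, D'. After: A=1 B=1 C=0 D=0 ZF=1 PC=4
Step 21: PC=4 exec 'SUB A, 1'. After: A=0 B=1 C=0 D=0 ZF=1 PC=5
Step 22: PC=5 exec 'JNZ 2'. After: A=0 B=1 C=0 D=0 ZF=1 PC=6
Step 23: PC=6 exec 'HALT'. After: A=0 B=1 C=0 D=0 ZF=1 PC=6 HALTED
Total instructions executed: 23

Answer: 23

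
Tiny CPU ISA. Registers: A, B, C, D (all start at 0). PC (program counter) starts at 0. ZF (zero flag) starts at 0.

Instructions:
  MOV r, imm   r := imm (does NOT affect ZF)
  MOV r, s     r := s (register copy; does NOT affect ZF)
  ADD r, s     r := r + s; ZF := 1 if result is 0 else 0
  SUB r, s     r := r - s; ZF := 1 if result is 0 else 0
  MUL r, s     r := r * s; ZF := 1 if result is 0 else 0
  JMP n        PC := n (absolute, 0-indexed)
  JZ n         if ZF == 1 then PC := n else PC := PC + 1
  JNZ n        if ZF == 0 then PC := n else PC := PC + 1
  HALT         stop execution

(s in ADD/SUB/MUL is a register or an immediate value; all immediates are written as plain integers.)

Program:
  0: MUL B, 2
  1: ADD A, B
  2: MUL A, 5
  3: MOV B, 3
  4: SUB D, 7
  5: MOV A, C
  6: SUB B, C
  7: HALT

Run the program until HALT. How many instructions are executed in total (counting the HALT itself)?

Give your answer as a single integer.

Step 1: PC=0 exec 'MUL B, 2'. After: A=0 B=0 C=0 D=0 ZF=1 PC=1
Step 2: PC=1 exec 'ADD A, B'. After: A=0 B=0 C=0 D=0 ZF=1 PC=2
Step 3: PC=2 exec 'MUL A, 5'. After: A=0 B=0 C=0 D=0 ZF=1 PC=3
Step 4: PC=3 exec 'MOV B, 3'. After: A=0 B=3 C=0 D=0 ZF=1 PC=4
Step 5: PC=4 exec 'SUB D, 7'. After: A=0 B=3 C=0 D=-7 ZF=0 PC=5
Step 6: PC=5 exec 'MOV A, C'. After: A=0 B=3 C=0 D=-7 ZF=0 PC=6
Step 7: PC=6 exec 'SUB B, C'. After: A=0 B=3 C=0 D=-7 ZF=0 PC=7
Step 8: PC=7 exec 'HALT'. After: A=0 B=3 C=0 D=-7 ZF=0 PC=7 HALTED
Total instructions executed: 8

Answer: 8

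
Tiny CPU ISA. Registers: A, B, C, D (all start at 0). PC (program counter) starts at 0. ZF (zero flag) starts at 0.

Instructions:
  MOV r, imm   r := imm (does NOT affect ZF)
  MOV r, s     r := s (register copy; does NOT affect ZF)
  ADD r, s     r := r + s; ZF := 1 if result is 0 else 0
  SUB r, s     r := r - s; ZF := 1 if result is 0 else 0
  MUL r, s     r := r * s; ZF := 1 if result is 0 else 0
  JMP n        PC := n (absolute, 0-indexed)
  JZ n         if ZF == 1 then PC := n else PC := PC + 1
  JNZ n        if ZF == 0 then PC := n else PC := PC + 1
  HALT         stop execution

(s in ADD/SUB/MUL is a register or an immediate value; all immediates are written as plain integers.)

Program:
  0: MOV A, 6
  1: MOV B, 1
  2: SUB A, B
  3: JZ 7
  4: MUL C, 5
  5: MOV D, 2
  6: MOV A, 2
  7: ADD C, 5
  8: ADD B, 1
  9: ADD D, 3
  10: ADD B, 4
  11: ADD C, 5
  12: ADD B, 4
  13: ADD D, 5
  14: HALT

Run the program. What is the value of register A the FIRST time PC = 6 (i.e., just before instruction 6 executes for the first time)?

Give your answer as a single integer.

Step 1: PC=0 exec 'MOV A, 6'. After: A=6 B=0 C=0 D=0 ZF=0 PC=1
Step 2: PC=1 exec 'MOV B, 1'. After: A=6 B=1 C=0 D=0 ZF=0 PC=2
Step 3: PC=2 exec 'SUB A, B'. After: A=5 B=1 C=0 D=0 ZF=0 PC=3
Step 4: PC=3 exec 'JZ 7'. After: A=5 B=1 C=0 D=0 ZF=0 PC=4
Step 5: PC=4 exec 'MUL C, 5'. After: A=5 B=1 C=0 D=0 ZF=1 PC=5
Step 6: PC=5 exec 'MOV D, 2'. After: A=5 B=1 C=0 D=2 ZF=1 PC=6
First time PC=6: A=5

5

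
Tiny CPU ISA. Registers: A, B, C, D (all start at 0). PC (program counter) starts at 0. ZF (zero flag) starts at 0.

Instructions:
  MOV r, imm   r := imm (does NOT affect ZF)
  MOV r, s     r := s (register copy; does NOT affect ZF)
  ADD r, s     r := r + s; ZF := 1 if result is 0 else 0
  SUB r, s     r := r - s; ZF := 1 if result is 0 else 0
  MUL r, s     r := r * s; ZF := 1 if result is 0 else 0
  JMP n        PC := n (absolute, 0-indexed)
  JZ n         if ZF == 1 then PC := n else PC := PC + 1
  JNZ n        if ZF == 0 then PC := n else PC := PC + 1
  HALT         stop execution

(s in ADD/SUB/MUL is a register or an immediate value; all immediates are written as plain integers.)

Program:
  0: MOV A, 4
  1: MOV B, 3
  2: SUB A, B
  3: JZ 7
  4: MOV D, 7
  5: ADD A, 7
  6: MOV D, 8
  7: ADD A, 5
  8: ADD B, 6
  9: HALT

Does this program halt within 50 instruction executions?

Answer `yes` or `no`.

Answer: yes

Derivation:
Step 1: PC=0 exec 'MOV A, 4'. After: A=4 B=0 C=0 D=0 ZF=0 PC=1
Step 2: PC=1 exec 'MOV B, 3'. After: A=4 B=3 C=0 D=0 ZF=0 PC=2
Step 3: PC=2 exec 'SUB A, B'. After: A=1 B=3 C=0 D=0 ZF=0 PC=3
Step 4: PC=3 exec 'JZ 7'. After: A=1 B=3 C=0 D=0 ZF=0 PC=4
Step 5: PC=4 exec 'MOV D, 7'. After: A=1 B=3 C=0 D=7 ZF=0 PC=5
Step 6: PC=5 exec 'ADD A, 7'. After: A=8 B=3 C=0 D=7 ZF=0 PC=6
Step 7: PC=6 exec 'MOV D, 8'. After: A=8 B=3 C=0 D=8 ZF=0 PC=7
Step 8: PC=7 exec 'ADD A, 5'. After: A=13 B=3 C=0 D=8 ZF=0 PC=8
Step 9: PC=8 exec 'ADD B, 6'. After: A=13 B=9 C=0 D=8 ZF=0 PC=9
Step 10: PC=9 exec 'HALT'. After: A=13 B=9 C=0 D=8 ZF=0 PC=9 HALTED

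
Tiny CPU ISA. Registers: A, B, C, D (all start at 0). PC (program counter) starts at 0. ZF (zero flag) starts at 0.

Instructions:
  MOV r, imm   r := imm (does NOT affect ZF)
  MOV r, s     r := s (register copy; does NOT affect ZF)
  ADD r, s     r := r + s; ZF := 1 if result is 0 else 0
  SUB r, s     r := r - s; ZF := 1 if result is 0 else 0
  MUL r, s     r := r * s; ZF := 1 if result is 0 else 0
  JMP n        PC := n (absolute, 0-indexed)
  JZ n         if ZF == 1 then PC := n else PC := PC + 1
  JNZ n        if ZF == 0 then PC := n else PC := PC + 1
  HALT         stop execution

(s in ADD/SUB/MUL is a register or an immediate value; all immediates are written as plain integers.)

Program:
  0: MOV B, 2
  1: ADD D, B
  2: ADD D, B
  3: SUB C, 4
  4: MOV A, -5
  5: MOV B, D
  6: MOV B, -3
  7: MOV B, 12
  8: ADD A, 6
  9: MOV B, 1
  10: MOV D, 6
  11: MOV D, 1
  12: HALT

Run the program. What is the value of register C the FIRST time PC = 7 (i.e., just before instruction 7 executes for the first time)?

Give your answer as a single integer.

Step 1: PC=0 exec 'MOV B, 2'. After: A=0 B=2 C=0 D=0 ZF=0 PC=1
Step 2: PC=1 exec 'ADD D, B'. After: A=0 B=2 C=0 D=2 ZF=0 PC=2
Step 3: PC=2 exec 'ADD D, B'. After: A=0 B=2 C=0 D=4 ZF=0 PC=3
Step 4: PC=3 exec 'SUB C, 4'. After: A=0 B=2 C=-4 D=4 ZF=0 PC=4
Step 5: PC=4 exec 'MOV A, -5'. After: A=-5 B=2 C=-4 D=4 ZF=0 PC=5
Step 6: PC=5 exec 'MOV B, D'. After: A=-5 B=4 C=-4 D=4 ZF=0 PC=6
Step 7: PC=6 exec 'MOV B, -3'. After: A=-5 B=-3 C=-4 D=4 ZF=0 PC=7
First time PC=7: C=-4

-4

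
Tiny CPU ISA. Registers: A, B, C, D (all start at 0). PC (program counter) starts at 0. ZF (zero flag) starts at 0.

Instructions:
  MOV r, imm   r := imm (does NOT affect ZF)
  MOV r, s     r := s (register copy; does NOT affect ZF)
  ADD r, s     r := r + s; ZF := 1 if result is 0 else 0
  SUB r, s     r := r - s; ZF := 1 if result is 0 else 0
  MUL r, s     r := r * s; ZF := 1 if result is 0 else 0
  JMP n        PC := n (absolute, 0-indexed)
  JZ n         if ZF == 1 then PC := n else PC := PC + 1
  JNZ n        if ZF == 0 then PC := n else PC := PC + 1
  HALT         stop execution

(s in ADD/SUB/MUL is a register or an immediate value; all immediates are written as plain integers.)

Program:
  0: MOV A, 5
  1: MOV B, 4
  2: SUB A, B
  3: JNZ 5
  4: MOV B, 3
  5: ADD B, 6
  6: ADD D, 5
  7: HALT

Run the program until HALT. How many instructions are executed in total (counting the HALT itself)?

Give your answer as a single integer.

Answer: 7

Derivation:
Step 1: PC=0 exec 'MOV A, 5'. After: A=5 B=0 C=0 D=0 ZF=0 PC=1
Step 2: PC=1 exec 'MOV B, 4'. After: A=5 B=4 C=0 D=0 ZF=0 PC=2
Step 3: PC=2 exec 'SUB A, B'. After: A=1 B=4 C=0 D=0 ZF=0 PC=3
Step 4: PC=3 exec 'JNZ 5'. After: A=1 B=4 C=0 D=0 ZF=0 PC=5
Step 5: PC=5 exec 'ADD B, 6'. After: A=1 B=10 C=0 D=0 ZF=0 PC=6
Step 6: PC=6 exec 'ADD D, 5'. After: A=1 B=10 C=0 D=5 ZF=0 PC=7
Step 7: PC=7 exec 'HALT'. After: A=1 B=10 C=0 D=5 ZF=0 PC=7 HALTED
Total instructions executed: 7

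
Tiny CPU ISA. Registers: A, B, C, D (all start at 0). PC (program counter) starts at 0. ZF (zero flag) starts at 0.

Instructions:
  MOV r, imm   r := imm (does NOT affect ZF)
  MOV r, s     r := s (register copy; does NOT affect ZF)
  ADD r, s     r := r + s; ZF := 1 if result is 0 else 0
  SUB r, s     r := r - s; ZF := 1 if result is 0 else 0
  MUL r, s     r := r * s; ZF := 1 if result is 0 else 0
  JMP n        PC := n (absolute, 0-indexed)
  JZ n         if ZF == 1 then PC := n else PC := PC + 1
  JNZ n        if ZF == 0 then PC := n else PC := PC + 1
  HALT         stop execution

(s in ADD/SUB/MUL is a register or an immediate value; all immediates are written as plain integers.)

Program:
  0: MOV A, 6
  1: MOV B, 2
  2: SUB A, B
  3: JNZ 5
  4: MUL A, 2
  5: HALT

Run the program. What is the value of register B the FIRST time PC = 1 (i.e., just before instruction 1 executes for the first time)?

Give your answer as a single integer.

Step 1: PC=0 exec 'MOV A, 6'. After: A=6 B=0 C=0 D=0 ZF=0 PC=1
First time PC=1: B=0

0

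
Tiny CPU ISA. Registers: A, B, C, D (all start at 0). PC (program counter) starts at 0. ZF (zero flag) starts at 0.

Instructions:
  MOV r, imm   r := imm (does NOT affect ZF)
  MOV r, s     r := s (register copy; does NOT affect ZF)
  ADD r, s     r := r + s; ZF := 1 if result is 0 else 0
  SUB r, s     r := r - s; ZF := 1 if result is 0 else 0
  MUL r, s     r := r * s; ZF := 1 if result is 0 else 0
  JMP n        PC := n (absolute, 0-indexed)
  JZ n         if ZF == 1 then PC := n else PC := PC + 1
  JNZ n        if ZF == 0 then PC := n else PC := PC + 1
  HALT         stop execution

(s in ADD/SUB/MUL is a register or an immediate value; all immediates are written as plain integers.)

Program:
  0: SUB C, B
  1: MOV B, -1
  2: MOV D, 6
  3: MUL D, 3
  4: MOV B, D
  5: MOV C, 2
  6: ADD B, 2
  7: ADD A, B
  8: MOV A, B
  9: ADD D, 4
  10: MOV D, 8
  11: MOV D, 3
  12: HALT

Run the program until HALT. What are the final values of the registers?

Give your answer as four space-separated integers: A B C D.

Step 1: PC=0 exec 'SUB C, B'. After: A=0 B=0 C=0 D=0 ZF=1 PC=1
Step 2: PC=1 exec 'MOV B, -1'. After: A=0 B=-1 C=0 D=0 ZF=1 PC=2
Step 3: PC=2 exec 'MOV D, 6'. After: A=0 B=-1 C=0 D=6 ZF=1 PC=3
Step 4: PC=3 exec 'MUL D, 3'. After: A=0 B=-1 C=0 D=18 ZF=0 PC=4
Step 5: PC=4 exec 'MOV B, D'. After: A=0 B=18 C=0 D=18 ZF=0 PC=5
Step 6: PC=5 exec 'MOV C, 2'. After: A=0 B=18 C=2 D=18 ZF=0 PC=6
Step 7: PC=6 exec 'ADD B, 2'. After: A=0 B=20 C=2 D=18 ZF=0 PC=7
Step 8: PC=7 exec 'ADD A, B'. After: A=20 B=20 C=2 D=18 ZF=0 PC=8
Step 9: PC=8 exec 'MOV A, B'. After: A=20 B=20 C=2 D=18 ZF=0 PC=9
Step 10: PC=9 exec 'ADD D, 4'. After: A=20 B=20 C=2 D=22 ZF=0 PC=10
Step 11: PC=10 exec 'MOV D, 8'. After: A=20 B=20 C=2 D=8 ZF=0 PC=11
Step 12: PC=11 exec 'MOV D, 3'. After: A=20 B=20 C=2 D=3 ZF=0 PC=12
Step 13: PC=12 exec 'HALT'. After: A=20 B=20 C=2 D=3 ZF=0 PC=12 HALTED

Answer: 20 20 2 3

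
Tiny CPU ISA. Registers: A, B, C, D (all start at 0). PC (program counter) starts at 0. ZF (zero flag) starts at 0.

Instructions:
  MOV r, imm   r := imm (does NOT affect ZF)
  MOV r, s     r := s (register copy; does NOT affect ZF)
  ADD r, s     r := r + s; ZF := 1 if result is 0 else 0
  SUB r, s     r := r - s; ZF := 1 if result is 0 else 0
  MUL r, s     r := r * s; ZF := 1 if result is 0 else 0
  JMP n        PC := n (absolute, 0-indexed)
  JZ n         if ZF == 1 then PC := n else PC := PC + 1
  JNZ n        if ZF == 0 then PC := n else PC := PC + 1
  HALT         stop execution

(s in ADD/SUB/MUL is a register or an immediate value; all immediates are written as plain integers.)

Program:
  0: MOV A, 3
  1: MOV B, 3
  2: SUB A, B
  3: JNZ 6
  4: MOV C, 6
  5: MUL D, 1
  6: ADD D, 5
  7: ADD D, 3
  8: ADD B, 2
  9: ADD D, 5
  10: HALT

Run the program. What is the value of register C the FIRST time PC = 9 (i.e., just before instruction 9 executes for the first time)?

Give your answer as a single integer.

Step 1: PC=0 exec 'MOV A, 3'. After: A=3 B=0 C=0 D=0 ZF=0 PC=1
Step 2: PC=1 exec 'MOV B, 3'. After: A=3 B=3 C=0 D=0 ZF=0 PC=2
Step 3: PC=2 exec 'SUB A, B'. After: A=0 B=3 C=0 D=0 ZF=1 PC=3
Step 4: PC=3 exec 'JNZ 6'. After: A=0 B=3 C=0 D=0 ZF=1 PC=4
Step 5: PC=4 exec 'MOV C, 6'. After: A=0 B=3 C=6 D=0 ZF=1 PC=5
Step 6: PC=5 exec 'MUL D, 1'. After: A=0 B=3 C=6 D=0 ZF=1 PC=6
Step 7: PC=6 exec 'ADD D, 5'. After: A=0 B=3 C=6 D=5 ZF=0 PC=7
Step 8: PC=7 exec 'ADD D, 3'. After: A=0 B=3 C=6 D=8 ZF=0 PC=8
Step 9: PC=8 exec 'ADD B, 2'. After: A=0 B=5 C=6 D=8 ZF=0 PC=9
First time PC=9: C=6

6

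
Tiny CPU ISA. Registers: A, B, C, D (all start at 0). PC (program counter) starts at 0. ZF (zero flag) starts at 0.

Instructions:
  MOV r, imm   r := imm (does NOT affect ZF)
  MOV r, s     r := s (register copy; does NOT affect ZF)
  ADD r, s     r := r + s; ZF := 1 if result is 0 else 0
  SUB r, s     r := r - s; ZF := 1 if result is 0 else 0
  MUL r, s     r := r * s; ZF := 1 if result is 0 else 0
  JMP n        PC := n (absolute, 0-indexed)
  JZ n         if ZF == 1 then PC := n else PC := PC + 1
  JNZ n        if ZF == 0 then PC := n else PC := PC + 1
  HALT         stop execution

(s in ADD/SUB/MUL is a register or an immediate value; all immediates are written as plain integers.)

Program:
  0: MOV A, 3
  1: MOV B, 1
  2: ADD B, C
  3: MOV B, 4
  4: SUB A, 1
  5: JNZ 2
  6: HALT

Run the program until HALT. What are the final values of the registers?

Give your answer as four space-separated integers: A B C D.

Answer: 0 4 0 0

Derivation:
Step 1: PC=0 exec 'MOV A, 3'. After: A=3 B=0 C=0 D=0 ZF=0 PC=1
Step 2: PC=1 exec 'MOV B, 1'. After: A=3 B=1 C=0 D=0 ZF=0 PC=2
Step 3: PC=2 exec 'ADD B, C'. After: A=3 B=1 C=0 D=0 ZF=0 PC=3
Step 4: PC=3 exec 'MOV B, 4'. After: A=3 B=4 C=0 D=0 ZF=0 PC=4
Step 5: PC=4 exec 'SUB A, 1'. After: A=2 B=4 C=0 D=0 ZF=0 PC=5
Step 6: PC=5 exec 'JNZ 2'. After: A=2 B=4 C=0 D=0 ZF=0 PC=2
Step 7: PC=2 exec 'ADD B, C'. After: A=2 B=4 C=0 D=0 ZF=0 PC=3
Step 8: PC=3 exec 'MOV B, 4'. After: A=2 B=4 C=0 D=0 ZF=0 PC=4
Step 9: PC=4 exec 'SUB A, 1'. After: A=1 B=4 C=0 D=0 ZF=0 PC=5
Step 10: PC=5 exec 'JNZ 2'. After: A=1 B=4 C=0 D=0 ZF=0 PC=2
Step 11: PC=2 exec 'ADD B, C'. After: A=1 B=4 C=0 D=0 ZF=0 PC=3
Step 12: PC=3 exec 'MOV B, 4'. After: A=1 B=4 C=0 D=0 ZF=0 PC=4
Step 13: PC=4 exec 'SUB A, 1'. After: A=0 B=4 C=0 D=0 ZF=1 PC=5
Step 14: PC=5 exec 'JNZ 2'. After: A=0 B=4 C=0 D=0 ZF=1 PC=6
Step 15: PC=6 exec 'HALT'. After: A=0 B=4 C=0 D=0 ZF=1 PC=6 HALTED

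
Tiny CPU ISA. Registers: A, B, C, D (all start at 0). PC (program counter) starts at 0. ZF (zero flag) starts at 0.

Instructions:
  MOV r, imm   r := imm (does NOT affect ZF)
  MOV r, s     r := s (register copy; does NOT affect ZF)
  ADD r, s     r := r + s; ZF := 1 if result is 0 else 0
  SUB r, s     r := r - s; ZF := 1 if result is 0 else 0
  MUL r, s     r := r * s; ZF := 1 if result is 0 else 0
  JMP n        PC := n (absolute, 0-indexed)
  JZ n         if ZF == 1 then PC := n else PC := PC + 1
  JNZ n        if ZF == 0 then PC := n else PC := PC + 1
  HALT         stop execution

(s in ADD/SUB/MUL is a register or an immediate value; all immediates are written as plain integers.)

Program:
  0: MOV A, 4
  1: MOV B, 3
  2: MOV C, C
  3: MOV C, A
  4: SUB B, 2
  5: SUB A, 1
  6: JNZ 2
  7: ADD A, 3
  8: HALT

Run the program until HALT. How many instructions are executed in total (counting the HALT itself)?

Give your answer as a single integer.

Step 1: PC=0 exec 'MOV A, 4'. After: A=4 B=0 C=0 D=0 ZF=0 PC=1
Step 2: PC=1 exec 'MOV B, 3'. After: A=4 B=3 C=0 D=0 ZF=0 PC=2
Step 3: PC=2 exec 'MOV C, C'. After: A=4 B=3 C=0 D=0 ZF=0 PC=3
Step 4: PC=3 exec 'MOV C, A'. After: A=4 B=3 C=4 D=0 ZF=0 PC=4
Step 5: PC=4 exec 'SUB B, 2'. After: A=4 B=1 C=4 D=0 ZF=0 PC=5
Step 6: PC=5 exec 'SUB A, 1'. After: A=3 B=1 C=4 D=0 ZF=0 PC=6
Step 7: PC=6 exec 'JNZ 2'. After: A=3 B=1 C=4 D=0 ZF=0 PC=2
Step 8: PC=2 exec 'MOV C, C'. After: A=3 B=1 C=4 D=0 ZF=0 PC=3
Step 9: PC=3 exec 'MOV C, A'. After: A=3 B=1 C=3 D=0 ZF=0 PC=4
Step 10: PC=4 exec 'SUB B, 2'. After: A=3 B=-1 C=3 D=0 ZF=0 PC=5
Step 11: PC=5 exec 'SUB A, 1'. After: A=2 B=-1 C=3 D=0 ZF=0 PC=6
Step 12: PC=6 exec 'JNZ 2'. After: A=2 B=-1 C=3 D=0 ZF=0 PC=2
Step 13: PC=2 exec 'MOV C, C'. After: A=2 B=-1 C=3 D=0 ZF=0 PC=3
Step 14: PC=3 exec 'MOV C, A'. After: A=2 B=-1 C=2 D=0 ZF=0 PC=4
Step 15: PC=4 exec 'SUB B, 2'. After: A=2 B=-3 C=2 D=0 ZF=0 PC=5
Step 16: PC=5 exec 'SUB A, 1'. After: A=1 B=-3 C=2 D=0 ZF=0 PC=6
Step 17: PC=6 exec 'JNZ 2'. After: A=1 B=-3 C=2 D=0 ZF=0 PC=2
Step 18: PC=2 exec 'MOV C, C'. After: A=1 B=-3 C=2 D=0 ZF=0 PC=3
Step 19: PC=3 exec 'MOV C, A'. After: A=1 B=-3 C=1 D=0 ZF=0 PC=4
Step 20: PC=4 exec 'SUB B, 2'. After: A=1 B=-5 C=1 D=0 ZF=0 PC=5
Step 21: PC=5 exec 'SUB A, 1'. After: A=0 B=-5 C=1 D=0 ZF=1 PC=6
Step 22: PC=6 exec 'JNZ 2'. After: A=0 B=-5 C=1 D=0 ZF=1 PC=7
Step 23: PC=7 exec 'ADD A, 3'. After: A=3 B=-5 C=1 D=0 ZF=0 PC=8
Step 24: PC=8 exec 'HALT'. After: A=3 B=-5 C=1 D=0 ZF=0 PC=8 HALTED
Total instructions executed: 24

Answer: 24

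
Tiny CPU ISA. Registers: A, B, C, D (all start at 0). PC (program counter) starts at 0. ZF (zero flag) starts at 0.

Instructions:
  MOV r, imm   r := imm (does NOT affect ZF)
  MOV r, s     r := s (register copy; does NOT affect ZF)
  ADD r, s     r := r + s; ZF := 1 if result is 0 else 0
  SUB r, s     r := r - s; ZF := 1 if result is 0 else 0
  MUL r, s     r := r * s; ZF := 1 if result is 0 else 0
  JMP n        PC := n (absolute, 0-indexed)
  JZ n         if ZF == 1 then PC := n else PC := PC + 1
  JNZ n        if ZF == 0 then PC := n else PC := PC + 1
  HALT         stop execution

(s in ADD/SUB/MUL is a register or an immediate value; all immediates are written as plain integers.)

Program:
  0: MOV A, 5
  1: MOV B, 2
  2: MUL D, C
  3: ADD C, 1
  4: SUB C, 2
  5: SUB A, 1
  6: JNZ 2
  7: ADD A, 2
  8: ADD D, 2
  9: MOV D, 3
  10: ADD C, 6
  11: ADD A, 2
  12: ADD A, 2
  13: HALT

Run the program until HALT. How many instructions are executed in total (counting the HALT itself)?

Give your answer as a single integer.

Step 1: PC=0 exec 'MOV A, 5'. After: A=5 B=0 C=0 D=0 ZF=0 PC=1
Step 2: PC=1 exec 'MOV B, 2'. After: A=5 B=2 C=0 D=0 ZF=0 PC=2
Step 3: PC=2 exec 'MUL D, C'. After: A=5 B=2 C=0 D=0 ZF=1 PC=3
Step 4: PC=3 exec 'ADD C, 1'. After: A=5 B=2 C=1 D=0 ZF=0 PC=4
Step 5: PC=4 exec 'SUB C, 2'. After: A=5 B=2 C=-1 D=0 ZF=0 PC=5
Step 6: PC=5 exec 'SUB A, 1'. After: A=4 B=2 C=-1 D=0 ZF=0 PC=6
Step 7: PC=6 exec 'JNZ 2'. After: A=4 B=2 C=-1 D=0 ZF=0 PC=2
Step 8: PC=2 exec 'MUL D, C'. After: A=4 B=2 C=-1 D=0 ZF=1 PC=3
Step 9: PC=3 exec 'ADD C, 1'. After: A=4 B=2 C=0 D=0 ZF=1 PC=4
Step 10: PC=4 exec 'SUB C, 2'. After: A=4 B=2 C=-2 D=0 ZF=0 PC=5
Step 11: PC=5 exec 'SUB A, 1'. After: A=3 B=2 C=-2 D=0 ZF=0 PC=6
Step 12: PC=6 exec 'JNZ 2'. After: A=3 B=2 C=-2 D=0 ZF=0 PC=2
Step 13: PC=2 exec 'MUL D, C'. After: A=3 B=2 C=-2 D=0 ZF=1 PC=3
Step 14: PC=3 exec 'ADD C, 1'. After: A=3 B=2 C=-1 D=0 ZF=0 PC=4
Step 15: PC=4 exec 'SUB C, 2'. After: A=3 B=2 C=-3 D=0 ZF=0 PC=5
Step 16: PC=5 exec 'SUB A, 1'. After: A=2 B=2 C=-3 D=0 ZF=0 PC=6
Step 17: PC=6 exec 'JNZ 2'. After: A=2 B=2 C=-3 D=0 ZF=0 PC=2
Step 18: PC=2 exec 'MUL D, C'. After: A=2 B=2 C=-3 D=0 ZF=1 PC=3
Step 19: PC=3 exec 'ADD C, 1'. After: A=2 B=2 C=-2 D=0 ZF=0 PC=4
Step 20: PC=4 exec 'SUB C, 2'. After: A=2 B=2 C=-4 D=0 ZF=0 PC=5
Step 21: PC=5 exec 'SUB A, 1'. After: A=1 B=2 C=-4 D=0 ZF=0 PC=6
Step 22: PC=6 exec 'JNZ 2'. After: A=1 B=2 C=-4 D=0 ZF=0 PC=2
Step 23: PC=2 exec 'MUL D, C'. After: A=1 B=2 C=-4 D=0 ZF=1 PC=3
Step 24: PC=3 exec 'ADD C, 1'. After: A=1 B=2 C=-3 D=0 ZF=0 PC=4
Step 25: PC=4 exec 'SUB C, 2'. After: A=1 B=2 C=-5 D=0 ZF=0 PC=5
Step 26: PC=5 exec 'SUB A, 1'. After: A=0 B=2 C=-5 D=0 ZF=1 PC=6
Step 27: PC=6 exec 'JNZ 2'. After: A=0 B=2 C=-5 D=0 ZF=1 PC=7
Step 28: PC=7 exec 'ADD A, 2'. After: A=2 B=2 C=-5 D=0 ZF=0 PC=8
Step 29: PC=8 exec 'ADD D, 2'. After: A=2 B=2 C=-5 D=2 ZF=0 PC=9
Step 30: PC=9 exec 'MOV D, 3'. After: A=2 B=2 C=-5 D=3 ZF=0 PC=10
Step 31: PC=10 exec 'ADD C, 6'. After: A=2 B=2 C=1 D=3 ZF=0 PC=11
Step 32: PC=11 exec 'ADD A, 2'. After: A=4 B=2 C=1 D=3 ZF=0 PC=12
Step 33: PC=12 exec 'ADD A, 2'. After: A=6 B=2 C=1 D=3 ZF=0 PC=13
Step 34: PC=13 exec 'HALT'. After: A=6 B=2 C=1 D=3 ZF=0 PC=13 HALTED
Total instructions executed: 34

Answer: 34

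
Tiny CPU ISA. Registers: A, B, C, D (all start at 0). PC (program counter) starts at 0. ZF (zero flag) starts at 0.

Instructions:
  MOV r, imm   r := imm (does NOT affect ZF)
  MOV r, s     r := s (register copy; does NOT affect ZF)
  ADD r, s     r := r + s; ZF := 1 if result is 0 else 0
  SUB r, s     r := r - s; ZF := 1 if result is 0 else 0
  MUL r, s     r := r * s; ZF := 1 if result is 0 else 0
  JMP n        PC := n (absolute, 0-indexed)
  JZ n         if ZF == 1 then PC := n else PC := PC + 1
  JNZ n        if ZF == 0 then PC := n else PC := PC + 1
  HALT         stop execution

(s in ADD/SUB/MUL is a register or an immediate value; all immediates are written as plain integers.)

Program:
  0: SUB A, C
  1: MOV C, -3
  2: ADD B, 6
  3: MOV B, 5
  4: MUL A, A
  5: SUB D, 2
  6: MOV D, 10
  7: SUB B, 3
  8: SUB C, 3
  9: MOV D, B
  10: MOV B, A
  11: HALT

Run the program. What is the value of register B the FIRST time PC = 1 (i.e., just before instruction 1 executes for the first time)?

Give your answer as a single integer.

Step 1: PC=0 exec 'SUB A, C'. After: A=0 B=0 C=0 D=0 ZF=1 PC=1
First time PC=1: B=0

0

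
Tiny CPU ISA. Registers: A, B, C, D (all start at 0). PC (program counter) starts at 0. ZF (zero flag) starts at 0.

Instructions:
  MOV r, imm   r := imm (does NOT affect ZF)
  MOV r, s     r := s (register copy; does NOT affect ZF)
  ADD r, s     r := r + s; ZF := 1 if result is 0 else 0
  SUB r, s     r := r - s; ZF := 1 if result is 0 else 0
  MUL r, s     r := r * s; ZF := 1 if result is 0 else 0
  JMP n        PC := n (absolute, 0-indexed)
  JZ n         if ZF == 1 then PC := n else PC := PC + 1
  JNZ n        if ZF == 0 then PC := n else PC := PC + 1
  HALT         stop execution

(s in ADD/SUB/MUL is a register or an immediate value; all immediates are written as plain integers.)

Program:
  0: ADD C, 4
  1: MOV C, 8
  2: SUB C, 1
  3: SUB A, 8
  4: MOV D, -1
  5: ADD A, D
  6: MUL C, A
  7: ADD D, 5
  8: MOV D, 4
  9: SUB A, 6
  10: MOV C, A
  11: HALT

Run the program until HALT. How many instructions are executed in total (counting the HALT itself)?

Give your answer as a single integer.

Answer: 12

Derivation:
Step 1: PC=0 exec 'ADD C, 4'. After: A=0 B=0 C=4 D=0 ZF=0 PC=1
Step 2: PC=1 exec 'MOV C, 8'. After: A=0 B=0 C=8 D=0 ZF=0 PC=2
Step 3: PC=2 exec 'SUB C, 1'. After: A=0 B=0 C=7 D=0 ZF=0 PC=3
Step 4: PC=3 exec 'SUB A, 8'. After: A=-8 B=0 C=7 D=0 ZF=0 PC=4
Step 5: PC=4 exec 'MOV D, -1'. After: A=-8 B=0 C=7 D=-1 ZF=0 PC=5
Step 6: PC=5 exec 'ADD A, D'. After: A=-9 B=0 C=7 D=-1 ZF=0 PC=6
Step 7: PC=6 exec 'MUL C, A'. After: A=-9 B=0 C=-63 D=-1 ZF=0 PC=7
Step 8: PC=7 exec 'ADD D, 5'. After: A=-9 B=0 C=-63 D=4 ZF=0 PC=8
Step 9: PC=8 exec 'MOV D, 4'. After: A=-9 B=0 C=-63 D=4 ZF=0 PC=9
Step 10: PC=9 exec 'SUB A, 6'. After: A=-15 B=0 C=-63 D=4 ZF=0 PC=10
Step 11: PC=10 exec 'MOV C, A'. After: A=-15 B=0 C=-15 D=4 ZF=0 PC=11
Step 12: PC=11 exec 'HALT'. After: A=-15 B=0 C=-15 D=4 ZF=0 PC=11 HALTED
Total instructions executed: 12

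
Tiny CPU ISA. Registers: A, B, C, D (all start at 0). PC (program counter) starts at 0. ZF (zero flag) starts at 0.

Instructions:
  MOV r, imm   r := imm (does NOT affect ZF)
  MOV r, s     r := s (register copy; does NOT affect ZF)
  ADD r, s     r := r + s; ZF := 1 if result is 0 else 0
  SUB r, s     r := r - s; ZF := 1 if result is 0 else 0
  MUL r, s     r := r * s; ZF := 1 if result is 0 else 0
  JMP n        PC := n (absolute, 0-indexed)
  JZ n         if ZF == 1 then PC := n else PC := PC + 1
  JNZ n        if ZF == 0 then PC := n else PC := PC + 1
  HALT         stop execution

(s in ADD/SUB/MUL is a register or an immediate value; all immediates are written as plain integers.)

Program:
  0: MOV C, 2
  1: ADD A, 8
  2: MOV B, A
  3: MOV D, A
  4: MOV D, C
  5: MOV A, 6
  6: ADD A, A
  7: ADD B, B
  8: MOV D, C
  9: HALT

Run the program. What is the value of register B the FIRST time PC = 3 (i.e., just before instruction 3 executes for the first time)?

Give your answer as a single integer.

Step 1: PC=0 exec 'MOV C, 2'. After: A=0 B=0 C=2 D=0 ZF=0 PC=1
Step 2: PC=1 exec 'ADD A, 8'. After: A=8 B=0 C=2 D=0 ZF=0 PC=2
Step 3: PC=2 exec 'MOV B, A'. After: A=8 B=8 C=2 D=0 ZF=0 PC=3
First time PC=3: B=8

8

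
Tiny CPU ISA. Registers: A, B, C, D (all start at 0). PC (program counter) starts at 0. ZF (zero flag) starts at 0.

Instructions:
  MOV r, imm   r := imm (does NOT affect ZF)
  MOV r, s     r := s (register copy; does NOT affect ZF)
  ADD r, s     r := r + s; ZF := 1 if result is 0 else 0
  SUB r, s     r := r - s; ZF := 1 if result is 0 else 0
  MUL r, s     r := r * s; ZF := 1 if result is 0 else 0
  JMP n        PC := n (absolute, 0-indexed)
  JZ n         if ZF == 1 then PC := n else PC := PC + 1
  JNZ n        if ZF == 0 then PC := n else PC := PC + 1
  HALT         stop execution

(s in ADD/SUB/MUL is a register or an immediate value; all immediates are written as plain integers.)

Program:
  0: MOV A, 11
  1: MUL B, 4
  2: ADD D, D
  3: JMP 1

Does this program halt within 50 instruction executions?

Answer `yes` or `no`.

Step 1: PC=0 exec 'MOV A, 11'. After: A=11 B=0 C=0 D=0 ZF=0 PC=1
Step 2: PC=1 exec 'MUL B, 4'. After: A=11 B=0 C=0 D=0 ZF=1 PC=2
Step 3: PC=2 exec 'ADD D, D'. After: A=11 B=0 C=0 D=0 ZF=1 PC=3
Step 4: PC=3 exec 'JMP 1'. After: A=11 B=0 C=0 D=0 ZF=1 PC=1
Step 5: PC=1 exec 'MUL B, 4'. After: A=11 B=0 C=0 D=0 ZF=1 PC=2
State after step 5 equals state after step 2: the program is in a cycle of length 3 and will never halt.

Answer: no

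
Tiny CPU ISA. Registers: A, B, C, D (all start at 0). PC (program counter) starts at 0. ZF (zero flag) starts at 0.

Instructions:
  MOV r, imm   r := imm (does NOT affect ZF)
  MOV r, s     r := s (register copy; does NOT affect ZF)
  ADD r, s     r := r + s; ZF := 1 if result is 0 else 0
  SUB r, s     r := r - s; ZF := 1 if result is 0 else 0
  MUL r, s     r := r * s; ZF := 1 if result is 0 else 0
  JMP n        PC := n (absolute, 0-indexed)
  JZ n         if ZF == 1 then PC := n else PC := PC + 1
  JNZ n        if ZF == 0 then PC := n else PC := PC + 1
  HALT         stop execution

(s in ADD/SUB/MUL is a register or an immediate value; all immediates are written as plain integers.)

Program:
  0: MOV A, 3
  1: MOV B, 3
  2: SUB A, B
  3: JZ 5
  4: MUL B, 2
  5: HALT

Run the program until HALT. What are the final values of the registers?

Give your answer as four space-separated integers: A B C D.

Step 1: PC=0 exec 'MOV A, 3'. After: A=3 B=0 C=0 D=0 ZF=0 PC=1
Step 2: PC=1 exec 'MOV B, 3'. After: A=3 B=3 C=0 D=0 ZF=0 PC=2
Step 3: PC=2 exec 'SUB A, B'. After: A=0 B=3 C=0 D=0 ZF=1 PC=3
Step 4: PC=3 exec 'JZ 5'. After: A=0 B=3 C=0 D=0 ZF=1 PC=5
Step 5: PC=5 exec 'HALT'. After: A=0 B=3 C=0 D=0 ZF=1 PC=5 HALTED

Answer: 0 3 0 0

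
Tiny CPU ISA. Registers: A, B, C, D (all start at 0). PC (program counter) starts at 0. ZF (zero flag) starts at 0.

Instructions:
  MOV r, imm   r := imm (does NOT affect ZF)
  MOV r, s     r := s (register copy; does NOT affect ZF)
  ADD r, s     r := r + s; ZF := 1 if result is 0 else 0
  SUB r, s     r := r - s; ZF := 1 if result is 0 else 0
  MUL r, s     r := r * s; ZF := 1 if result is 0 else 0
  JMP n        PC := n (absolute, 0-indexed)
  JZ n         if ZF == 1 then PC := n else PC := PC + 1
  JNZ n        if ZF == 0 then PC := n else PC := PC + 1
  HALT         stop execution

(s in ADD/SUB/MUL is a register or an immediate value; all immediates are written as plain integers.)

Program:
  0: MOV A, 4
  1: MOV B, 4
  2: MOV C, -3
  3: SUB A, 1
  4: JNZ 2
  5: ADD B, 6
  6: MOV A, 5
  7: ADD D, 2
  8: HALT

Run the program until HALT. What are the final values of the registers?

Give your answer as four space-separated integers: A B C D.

Answer: 5 10 -3 2

Derivation:
Step 1: PC=0 exec 'MOV A, 4'. After: A=4 B=0 C=0 D=0 ZF=0 PC=1
Step 2: PC=1 exec 'MOV B, 4'. After: A=4 B=4 C=0 D=0 ZF=0 PC=2
Step 3: PC=2 exec 'MOV C, -3'. After: A=4 B=4 C=-3 D=0 ZF=0 PC=3
Step 4: PC=3 exec 'SUB A, 1'. After: A=3 B=4 C=-3 D=0 ZF=0 PC=4
Step 5: PC=4 exec 'JNZ 2'. After: A=3 B=4 C=-3 D=0 ZF=0 PC=2
Step 6: PC=2 exec 'MOV C, -3'. After: A=3 B=4 C=-3 D=0 ZF=0 PC=3
Step 7: PC=3 exec 'SUB A, 1'. After: A=2 B=4 C=-3 D=0 ZF=0 PC=4
Step 8: PC=4 exec 'JNZ 2'. After: A=2 B=4 C=-3 D=0 ZF=0 PC=2
Step 9: PC=2 exec 'MOV C, -3'. After: A=2 B=4 C=-3 D=0 ZF=0 PC=3
Step 10: PC=3 exec 'SUB A, 1'. After: A=1 B=4 C=-3 D=0 ZF=0 PC=4
Step 11: PC=4 exec 'JNZ 2'. After: A=1 B=4 C=-3 D=0 ZF=0 PC=2
Step 12: PC=2 exec 'MOV C, -3'. After: A=1 B=4 C=-3 D=0 ZF=0 PC=3
Step 13: PC=3 exec 'SUB A, 1'. After: A=0 B=4 C=-3 D=0 ZF=1 PC=4
Step 14: PC=4 exec 'JNZ 2'. After: A=0 B=4 C=-3 D=0 ZF=1 PC=5
Step 15: PC=5 exec 'ADD B, 6'. After: A=0 B=10 C=-3 D=0 ZF=0 PC=6
Step 16: PC=6 exec 'MOV A, 5'. After: A=5 B=10 C=-3 D=0 ZF=0 PC=7
Step 17: PC=7 exec 'ADD D, 2'. After: A=5 B=10 C=-3 D=2 ZF=0 PC=8
Step 18: PC=8 exec 'HALT'. After: A=5 B=10 C=-3 D=2 ZF=0 PC=8 HALTED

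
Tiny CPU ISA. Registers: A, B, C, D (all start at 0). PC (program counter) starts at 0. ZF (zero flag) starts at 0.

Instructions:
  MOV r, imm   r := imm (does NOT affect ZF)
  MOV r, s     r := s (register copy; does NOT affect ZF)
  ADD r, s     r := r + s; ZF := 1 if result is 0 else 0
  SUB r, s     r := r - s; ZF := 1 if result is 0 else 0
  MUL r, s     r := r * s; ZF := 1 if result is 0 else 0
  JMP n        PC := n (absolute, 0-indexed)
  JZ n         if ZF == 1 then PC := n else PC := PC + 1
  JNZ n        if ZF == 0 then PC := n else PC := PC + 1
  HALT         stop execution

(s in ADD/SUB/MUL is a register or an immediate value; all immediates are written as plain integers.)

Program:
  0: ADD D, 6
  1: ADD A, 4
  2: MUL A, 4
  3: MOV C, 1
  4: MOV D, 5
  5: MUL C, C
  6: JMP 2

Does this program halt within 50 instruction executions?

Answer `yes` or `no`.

Answer: no

Derivation:
Step 1: PC=0 exec 'ADD D, 6'. After: A=0 B=0 C=0 D=6 ZF=0 PC=1
Step 2: PC=1 exec 'ADD A, 4'. After: A=4 B=0 C=0 D=6 ZF=0 PC=2
Step 3: PC=2 exec 'MUL A, 4'. After: A=16 B=0 C=0 D=6 ZF=0 PC=3
Step 4: PC=3 exec 'MOV C, 1'. After: A=16 B=0 C=1 D=6 ZF=0 PC=4
Step 5: PC=4 exec 'MOV D, 5'. After: A=16 B=0 C=1 D=5 ZF=0 PC=5
Step 6: PC=5 exec 'MUL C, C'. After: A=16 B=0 C=1 D=5 ZF=0 PC=6
Step 7: PC=6 exec 'JMP 2'. After: A=16 B=0 C=1 D=5 ZF=0 PC=2
Step 8: PC=2 exec 'MUL A, 4'. After: A=64 B=0 C=1 D=5 ZF=0 PC=3
Step 9: PC=3 exec 'MOV C, 1'. After: A=64 B=0 C=1 D=5 ZF=0 PC=4
Step 10: PC=4 exec 'MOV D, 5'. After: A=64 B=0 C=1 D=5 ZF=0 PC=5
Step 11: PC=5 exec 'MUL C, C'. After: A=64 B=0 C=1 D=5 ZF=0 PC=6
Step 12: PC=6 exec 'JMP 2'. After: A=64 B=0 C=1 D=5 ZF=0 PC=2
Step 13: PC=2 exec 'MUL A, 4'. After: A=256 B=0 C=1 D=5 ZF=0 PC=3
Step 14: PC=3 exec 'MOV C, 1'. After: A=256 B=0 C=1 D=5 ZF=0 PC=4
Step 15: PC=4 exec 'MOV D, 5'. After: A=256 B=0 C=1 D=5 ZF=0 PC=5
After 50 steps: not halted. PC revisits the same instructions with no path to HALT; will never halt.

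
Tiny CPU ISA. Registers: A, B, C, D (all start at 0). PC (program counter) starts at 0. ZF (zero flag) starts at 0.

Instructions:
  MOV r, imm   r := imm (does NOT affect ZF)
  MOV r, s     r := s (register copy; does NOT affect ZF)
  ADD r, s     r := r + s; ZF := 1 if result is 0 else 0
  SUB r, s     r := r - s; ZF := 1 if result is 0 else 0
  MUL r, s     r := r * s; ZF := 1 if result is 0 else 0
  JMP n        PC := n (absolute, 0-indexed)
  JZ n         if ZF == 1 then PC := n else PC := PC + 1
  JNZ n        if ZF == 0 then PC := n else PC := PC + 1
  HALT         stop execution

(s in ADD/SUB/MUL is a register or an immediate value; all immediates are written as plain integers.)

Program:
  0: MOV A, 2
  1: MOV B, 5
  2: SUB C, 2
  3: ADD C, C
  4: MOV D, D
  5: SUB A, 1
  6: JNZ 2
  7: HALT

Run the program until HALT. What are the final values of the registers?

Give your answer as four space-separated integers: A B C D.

Answer: 0 5 -12 0

Derivation:
Step 1: PC=0 exec 'MOV A, 2'. After: A=2 B=0 C=0 D=0 ZF=0 PC=1
Step 2: PC=1 exec 'MOV B, 5'. After: A=2 B=5 C=0 D=0 ZF=0 PC=2
Step 3: PC=2 exec 'SUB C, 2'. After: A=2 B=5 C=-2 D=0 ZF=0 PC=3
Step 4: PC=3 exec 'ADD C, C'. After: A=2 B=5 C=-4 D=0 ZF=0 PC=4
Step 5: PC=4 exec 'MOV D, D'. After: A=2 B=5 C=-4 D=0 ZF=0 PC=5
Step 6: PC=5 exec 'SUB A, 1'. After: A=1 B=5 C=-4 D=0 ZF=0 PC=6
Step 7: PC=6 exec 'JNZ 2'. After: A=1 B=5 C=-4 D=0 ZF=0 PC=2
Step 8: PC=2 exec 'SUB C, 2'. After: A=1 B=5 C=-6 D=0 ZF=0 PC=3
Step 9: PC=3 exec 'ADD C, C'. After: A=1 B=5 C=-12 D=0 ZF=0 PC=4
Step 10: PC=4 exec 'MOV D, D'. After: A=1 B=5 C=-12 D=0 ZF=0 PC=5
Step 11: PC=5 exec 'SUB A, 1'. After: A=0 B=5 C=-12 D=0 ZF=1 PC=6
Step 12: PC=6 exec 'JNZ 2'. After: A=0 B=5 C=-12 D=0 ZF=1 PC=7
Step 13: PC=7 exec 'HALT'. After: A=0 B=5 C=-12 D=0 ZF=1 PC=7 HALTED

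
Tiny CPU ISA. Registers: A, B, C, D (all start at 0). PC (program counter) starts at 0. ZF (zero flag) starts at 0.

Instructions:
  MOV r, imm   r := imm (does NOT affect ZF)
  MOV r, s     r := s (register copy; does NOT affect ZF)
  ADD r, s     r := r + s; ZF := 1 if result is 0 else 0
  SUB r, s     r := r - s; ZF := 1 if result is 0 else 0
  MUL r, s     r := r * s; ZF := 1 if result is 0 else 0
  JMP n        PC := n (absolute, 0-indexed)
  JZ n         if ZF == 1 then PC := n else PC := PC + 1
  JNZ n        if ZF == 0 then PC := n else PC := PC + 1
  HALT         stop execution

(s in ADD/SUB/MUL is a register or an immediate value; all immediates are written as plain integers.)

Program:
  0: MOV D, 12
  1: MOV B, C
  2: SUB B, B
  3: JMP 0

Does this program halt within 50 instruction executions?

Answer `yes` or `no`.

Answer: no

Derivation:
Step 1: PC=0 exec 'MOV D, 12'. After: A=0 B=0 C=0 D=12 ZF=0 PC=1
Step 2: PC=1 exec 'MOV B, C'. After: A=0 B=0 C=0 D=12 ZF=0 PC=2
Step 3: PC=2 exec 'SUB B, B'. After: A=0 B=0 C=0 D=12 ZF=1 PC=3
Step 4: PC=3 exec 'JMP 0'. After: A=0 B=0 C=0 D=12 ZF=1 PC=0
Step 5: PC=0 exec 'MOV D, 12'. After: A=0 B=0 C=0 D=12 ZF=1 PC=1
Step 6: PC=1 exec 'MOV B, C'. After: A=0 B=0 C=0 D=12 ZF=1 PC=2
Step 7: PC=2 exec 'SUB B, B'. After: A=0 B=0 C=0 D=12 ZF=1 PC=3
State after step 7 equals state after step 3: the program is in a cycle of length 4 and will never halt.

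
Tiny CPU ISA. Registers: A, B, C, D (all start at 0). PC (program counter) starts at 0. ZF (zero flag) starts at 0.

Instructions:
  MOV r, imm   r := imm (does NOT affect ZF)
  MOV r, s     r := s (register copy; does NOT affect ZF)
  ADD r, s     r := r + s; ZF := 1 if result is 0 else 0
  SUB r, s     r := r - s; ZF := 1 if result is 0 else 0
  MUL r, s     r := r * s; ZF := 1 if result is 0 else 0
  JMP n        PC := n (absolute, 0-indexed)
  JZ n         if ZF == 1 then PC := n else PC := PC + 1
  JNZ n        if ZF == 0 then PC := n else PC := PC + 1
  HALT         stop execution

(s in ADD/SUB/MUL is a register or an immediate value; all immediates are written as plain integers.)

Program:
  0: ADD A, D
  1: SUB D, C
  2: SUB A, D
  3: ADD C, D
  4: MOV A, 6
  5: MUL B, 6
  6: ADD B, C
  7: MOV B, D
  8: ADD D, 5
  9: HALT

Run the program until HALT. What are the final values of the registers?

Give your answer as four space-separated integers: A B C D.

Step 1: PC=0 exec 'ADD A, D'. After: A=0 B=0 C=0 D=0 ZF=1 PC=1
Step 2: PC=1 exec 'SUB D, C'. After: A=0 B=0 C=0 D=0 ZF=1 PC=2
Step 3: PC=2 exec 'SUB A, D'. After: A=0 B=0 C=0 D=0 ZF=1 PC=3
Step 4: PC=3 exec 'ADD C, D'. After: A=0 B=0 C=0 D=0 ZF=1 PC=4
Step 5: PC=4 exec 'MOV A, 6'. After: A=6 B=0 C=0 D=0 ZF=1 PC=5
Step 6: PC=5 exec 'MUL B, 6'. After: A=6 B=0 C=0 D=0 ZF=1 PC=6
Step 7: PC=6 exec 'ADD B, C'. After: A=6 B=0 C=0 D=0 ZF=1 PC=7
Step 8: PC=7 exec 'MOV B, D'. After: A=6 B=0 C=0 D=0 ZF=1 PC=8
Step 9: PC=8 exec 'ADD D, 5'. After: A=6 B=0 C=0 D=5 ZF=0 PC=9
Step 10: PC=9 exec 'HALT'. After: A=6 B=0 C=0 D=5 ZF=0 PC=9 HALTED

Answer: 6 0 0 5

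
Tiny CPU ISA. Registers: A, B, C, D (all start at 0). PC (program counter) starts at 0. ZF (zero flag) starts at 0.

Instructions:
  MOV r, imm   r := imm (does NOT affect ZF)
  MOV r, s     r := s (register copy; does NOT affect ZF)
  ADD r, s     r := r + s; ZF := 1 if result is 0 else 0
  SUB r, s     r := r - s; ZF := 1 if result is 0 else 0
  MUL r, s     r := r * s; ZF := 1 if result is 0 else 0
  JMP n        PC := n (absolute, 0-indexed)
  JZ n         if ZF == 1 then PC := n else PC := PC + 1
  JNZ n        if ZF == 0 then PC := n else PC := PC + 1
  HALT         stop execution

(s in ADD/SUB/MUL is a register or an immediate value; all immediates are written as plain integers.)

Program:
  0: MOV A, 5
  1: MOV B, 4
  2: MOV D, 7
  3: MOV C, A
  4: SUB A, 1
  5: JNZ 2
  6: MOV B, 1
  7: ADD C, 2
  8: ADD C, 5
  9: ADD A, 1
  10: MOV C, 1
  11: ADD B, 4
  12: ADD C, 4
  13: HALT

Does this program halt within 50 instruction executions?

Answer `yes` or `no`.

Step 1: PC=0 exec 'MOV A, 5'. After: A=5 B=0 C=0 D=0 ZF=0 PC=1
Step 2: PC=1 exec 'MOV B, 4'. After: A=5 B=4 C=0 D=0 ZF=0 PC=2
Step 3: PC=2 exec 'MOV D, 7'. After: A=5 B=4 C=0 D=7 ZF=0 PC=3
Step 4: PC=3 exec 'MOV C, A'. After: A=5 B=4 C=5 D=7 ZF=0 PC=4
Step 5: PC=4 exec 'SUB A, 1'. After: A=4 B=4 C=5 D=7 ZF=0 PC=5
Step 6: PC=5 exec 'JNZ 2'. After: A=4 B=4 C=5 D=7 ZF=0 PC=2
Step 7: PC=2 exec 'MOV D, 7'. After: A=4 B=4 C=5 D=7 ZF=0 PC=3
Step 8: PC=3 exec 'MOV C, A'. After: A=4 B=4 C=4 D=7 ZF=0 PC=4
Step 9: PC=4 exec 'SUB A, 1'. After: A=3 B=4 C=4 D=7 ZF=0 PC=5
Step 10: PC=5 exec 'JNZ 2'. After: A=3 B=4 C=4 D=7 ZF=0 PC=2
Step 11: PC=2 exec 'MOV D, 7'. After: A=3 B=4 C=4 D=7 ZF=0 PC=3
Step 12: PC=3 exec 'MOV C, A'. After: A=3 B=4 C=3 D=7 ZF=0 PC=4
Step 13: PC=4 exec 'SUB A, 1'. After: A=2 B=4 C=3 D=7 ZF=0 PC=5
Step 14: PC=5 exec 'JNZ 2'. After: A=2 B=4 C=3 D=7 ZF=0 PC=2
Step 15: PC=2 exec 'MOV D, 7'. After: A=2 B=4 C=3 D=7 ZF=0 PC=3
Step 16: PC=3 exec 'MOV C, A'. After: A=2 B=4 C=2 D=7 ZF=0 PC=4
Step 17: PC=4 exec 'SUB A, 1'. After: A=1 B=4 C=2 D=7 ZF=0 PC=5
Step 18: PC=5 exec 'JNZ 2'. After: A=1 B=4 C=2 D=7 ZF=0 PC=2
Step 19: PC=2 exec 'MOV D, 7'. After: A=1 B=4 C=2 D=7 ZF=0 PC=3
Step 20: PC=3 exec 'MOV C, A'. After: A=1 B=4 C=1 D=7 ZF=0 PC=4
Step 21: PC=4 exec 'SUB A, 1'. After: A=0 B=4 C=1 D=7 ZF=1 PC=5
Step 22: PC=5 exec 'JNZ 2'. After: A=0 B=4 C=1 D=7 ZF=1 PC=6
Step 23: PC=6 exec 'MOV B, 1'. After: A=0 B=1 C=1 D=7 ZF=1 PC=7
Step 24: PC=7 exec 'ADD C, 2'. After: A=0 B=1 C=3 D=7 ZF=0 PC=8
Step 25: PC=8 exec 'ADD C, 5'. After: A=0 B=1 C=8 D=7 ZF=0 PC=9
Step 26: PC=9 exec 'ADD A, 1'. After: A=1 B=1 C=8 D=7 ZF=0 PC=10
Step 27: PC=10 exec 'MOV C, 1'. After: A=1 B=1 C=1 D=7 ZF=0 PC=11
Step 28: PC=11 exec 'ADD B, 4'. After: A=1 B=5 C=1 D=7 ZF=0 PC=12
Step 29: PC=12 exec 'ADD C, 4'. After: A=1 B=5 C=5 D=7 ZF=0 PC=13
Step 30: PC=13 exec 'HALT'. After: A=1 B=5 C=5 D=7 ZF=0 PC=13 HALTED

Answer: yes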